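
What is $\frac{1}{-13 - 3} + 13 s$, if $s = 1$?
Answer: $\frac{207}{16} \approx 12.938$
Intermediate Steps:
$\frac{1}{-13 - 3} + 13 s = \frac{1}{-13 - 3} + 13 \cdot 1 = \frac{1}{-16} + 13 = - \frac{1}{16} + 13 = \frac{207}{16}$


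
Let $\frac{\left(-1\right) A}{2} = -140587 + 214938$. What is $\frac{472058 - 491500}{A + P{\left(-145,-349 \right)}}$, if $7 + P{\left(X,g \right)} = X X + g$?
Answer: $\frac{19442}{128033} \approx 0.15185$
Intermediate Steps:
$P{\left(X,g \right)} = -7 + g + X^{2}$ ($P{\left(X,g \right)} = -7 + \left(X X + g\right) = -7 + \left(X^{2} + g\right) = -7 + \left(g + X^{2}\right) = -7 + g + X^{2}$)
$A = -148702$ ($A = - 2 \left(-140587 + 214938\right) = \left(-2\right) 74351 = -148702$)
$\frac{472058 - 491500}{A + P{\left(-145,-349 \right)}} = \frac{472058 - 491500}{-148702 - \left(356 - 21025\right)} = - \frac{19442}{-148702 - -20669} = - \frac{19442}{-148702 + 20669} = - \frac{19442}{-128033} = \left(-19442\right) \left(- \frac{1}{128033}\right) = \frac{19442}{128033}$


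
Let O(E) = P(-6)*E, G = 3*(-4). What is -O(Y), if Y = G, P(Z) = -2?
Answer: -24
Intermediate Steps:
G = -12
Y = -12
O(E) = -2*E
-O(Y) = -(-2)*(-12) = -1*24 = -24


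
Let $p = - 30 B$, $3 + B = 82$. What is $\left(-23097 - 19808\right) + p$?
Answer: $-45275$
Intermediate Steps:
$B = 79$ ($B = -3 + 82 = 79$)
$p = -2370$ ($p = \left(-30\right) 79 = -2370$)
$\left(-23097 - 19808\right) + p = \left(-23097 - 19808\right) - 2370 = -42905 - 2370 = -45275$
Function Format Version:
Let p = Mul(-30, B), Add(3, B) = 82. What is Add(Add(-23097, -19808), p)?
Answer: -45275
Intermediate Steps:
B = 79 (B = Add(-3, 82) = 79)
p = -2370 (p = Mul(-30, 79) = -2370)
Add(Add(-23097, -19808), p) = Add(Add(-23097, -19808), -2370) = Add(-42905, -2370) = -45275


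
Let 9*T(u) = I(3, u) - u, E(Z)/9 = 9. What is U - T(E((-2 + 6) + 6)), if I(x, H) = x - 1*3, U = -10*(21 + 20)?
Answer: -401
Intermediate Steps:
E(Z) = 81 (E(Z) = 9*9 = 81)
U = -410 (U = -10*41 = -410)
I(x, H) = -3 + x (I(x, H) = x - 3 = -3 + x)
T(u) = -u/9 (T(u) = ((-3 + 3) - u)/9 = (0 - u)/9 = (-u)/9 = -u/9)
U - T(E((-2 + 6) + 6)) = -410 - (-1)*81/9 = -410 - 1*(-9) = -410 + 9 = -401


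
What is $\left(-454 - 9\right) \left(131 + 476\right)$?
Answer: $-281041$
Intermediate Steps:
$\left(-454 - 9\right) \left(131 + 476\right) = \left(-463\right) 607 = -281041$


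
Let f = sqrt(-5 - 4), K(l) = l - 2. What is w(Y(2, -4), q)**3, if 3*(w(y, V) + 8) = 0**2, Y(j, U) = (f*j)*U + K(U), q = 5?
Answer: -512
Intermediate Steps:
K(l) = -2 + l
f = 3*I (f = sqrt(-9) = 3*I ≈ 3.0*I)
Y(j, U) = -2 + U + 3*I*U*j (Y(j, U) = ((3*I)*j)*U + (-2 + U) = (3*I*j)*U + (-2 + U) = 3*I*U*j + (-2 + U) = -2 + U + 3*I*U*j)
w(y, V) = -8 (w(y, V) = -8 + (1/3)*0**2 = -8 + (1/3)*0 = -8 + 0 = -8)
w(Y(2, -4), q)**3 = (-8)**3 = -512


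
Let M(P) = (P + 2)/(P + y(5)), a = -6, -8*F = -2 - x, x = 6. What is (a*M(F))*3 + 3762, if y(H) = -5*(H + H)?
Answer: 184392/49 ≈ 3763.1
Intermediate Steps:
F = 1 (F = -(-2 - 1*6)/8 = -(-2 - 6)/8 = -⅛*(-8) = 1)
y(H) = -10*H
M(P) = (2 + P)/(-50 + P) (M(P) = (P + 2)/(P - 10*5) = (2 + P)/(P - 50) = (2 + P)/(-50 + P))
(a*M(F))*3 + 3762 = -6*(2 + 1)/(-50 + 1)*3 + 3762 = -6*3/(-49)*3 + 3762 = -(-6)*3/49*3 + 3762 = -6*(-3/49)*3 + 3762 = (18/49)*3 + 3762 = 54/49 + 3762 = 184392/49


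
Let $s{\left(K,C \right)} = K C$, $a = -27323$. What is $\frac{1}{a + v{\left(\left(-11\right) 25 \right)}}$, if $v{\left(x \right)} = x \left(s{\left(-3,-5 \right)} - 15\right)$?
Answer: $- \frac{1}{27323} \approx -3.6599 \cdot 10^{-5}$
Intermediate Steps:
$s{\left(K,C \right)} = C K$
$v{\left(x \right)} = 0$ ($v{\left(x \right)} = x \left(\left(-5\right) \left(-3\right) - 15\right) = x \left(15 - 15\right) = x 0 = 0$)
$\frac{1}{a + v{\left(\left(-11\right) 25 \right)}} = \frac{1}{-27323 + 0} = \frac{1}{-27323} = - \frac{1}{27323}$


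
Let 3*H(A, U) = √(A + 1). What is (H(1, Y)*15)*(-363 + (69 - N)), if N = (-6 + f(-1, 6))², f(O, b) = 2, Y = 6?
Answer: -1550*√2 ≈ -2192.0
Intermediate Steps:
H(A, U) = √(1 + A)/3 (H(A, U) = √(A + 1)/3 = √(1 + A)/3)
N = 16 (N = (-6 + 2)² = (-4)² = 16)
(H(1, Y)*15)*(-363 + (69 - N)) = ((√(1 + 1)/3)*15)*(-363 + (69 - 1*16)) = ((√2/3)*15)*(-363 + (69 - 16)) = (5*√2)*(-363 + 53) = (5*√2)*(-310) = -1550*√2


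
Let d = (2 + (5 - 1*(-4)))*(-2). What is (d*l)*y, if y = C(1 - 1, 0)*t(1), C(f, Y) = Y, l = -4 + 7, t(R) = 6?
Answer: 0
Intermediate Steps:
l = 3
d = -22 (d = (2 + (5 + 4))*(-2) = (2 + 9)*(-2) = 11*(-2) = -22)
y = 0 (y = 0*6 = 0)
(d*l)*y = -22*3*0 = -66*0 = 0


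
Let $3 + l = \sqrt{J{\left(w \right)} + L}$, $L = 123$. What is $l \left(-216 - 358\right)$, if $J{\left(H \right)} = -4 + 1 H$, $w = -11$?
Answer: $1722 - 3444 \sqrt{3} \approx -4243.2$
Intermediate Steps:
$J{\left(H \right)} = -4 + H$
$l = -3 + 6 \sqrt{3}$ ($l = -3 + \sqrt{\left(-4 - 11\right) + 123} = -3 + \sqrt{-15 + 123} = -3 + \sqrt{108} = -3 + 6 \sqrt{3} \approx 7.3923$)
$l \left(-216 - 358\right) = \left(-3 + 6 \sqrt{3}\right) \left(-216 - 358\right) = \left(-3 + 6 \sqrt{3}\right) \left(-574\right) = 1722 - 3444 \sqrt{3}$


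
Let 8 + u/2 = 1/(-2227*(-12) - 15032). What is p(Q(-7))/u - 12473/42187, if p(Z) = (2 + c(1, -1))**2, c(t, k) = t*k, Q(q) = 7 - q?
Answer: -1413287257/3945961045 ≈ -0.35816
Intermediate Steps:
c(t, k) = k*t
u = -93535/5846 (u = -16 + 2/(-2227*(-12) - 15032) = -16 + 2/(26724 - 15032) = -16 + 2/11692 = -16 + 2*(1/11692) = -16 + 1/5846 = -93535/5846 ≈ -16.000)
p(Z) = 1 (p(Z) = (2 - 1*1)**2 = (2 - 1)**2 = 1**2 = 1)
p(Q(-7))/u - 12473/42187 = 1/(-93535/5846) - 12473/42187 = 1*(-5846/93535) - 12473*1/42187 = -5846/93535 - 12473/42187 = -1413287257/3945961045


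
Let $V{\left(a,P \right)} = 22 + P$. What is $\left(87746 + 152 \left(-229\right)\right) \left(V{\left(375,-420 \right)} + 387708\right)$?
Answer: $20503416780$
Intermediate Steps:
$\left(87746 + 152 \left(-229\right)\right) \left(V{\left(375,-420 \right)} + 387708\right) = \left(87746 + 152 \left(-229\right)\right) \left(\left(22 - 420\right) + 387708\right) = \left(87746 - 34808\right) \left(-398 + 387708\right) = 52938 \cdot 387310 = 20503416780$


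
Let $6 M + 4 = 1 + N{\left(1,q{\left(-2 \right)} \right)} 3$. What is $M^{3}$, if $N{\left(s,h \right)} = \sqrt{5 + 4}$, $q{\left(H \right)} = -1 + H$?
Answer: $1$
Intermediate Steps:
$N{\left(s,h \right)} = 3$ ($N{\left(s,h \right)} = \sqrt{9} = 3$)
$M = 1$ ($M = - \frac{2}{3} + \frac{1 + 3 \cdot 3}{6} = - \frac{2}{3} + \frac{1 + 9}{6} = - \frac{2}{3} + \frac{1}{6} \cdot 10 = - \frac{2}{3} + \frac{5}{3} = 1$)
$M^{3} = 1^{3} = 1$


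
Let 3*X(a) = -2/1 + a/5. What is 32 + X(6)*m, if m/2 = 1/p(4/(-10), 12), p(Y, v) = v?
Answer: 1438/45 ≈ 31.956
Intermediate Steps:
X(a) = -⅔ + a/15 (X(a) = (-2/1 + a/5)/3 = (-2*1 + a*(⅕))/3 = (-2 + a/5)/3 = -⅔ + a/15)
m = ⅙ (m = 2/12 = 2*(1/12) = ⅙ ≈ 0.16667)
32 + X(6)*m = 32 + (-⅔ + (1/15)*6)*(⅙) = 32 + (-⅔ + ⅖)*(⅙) = 32 - 4/15*⅙ = 32 - 2/45 = 1438/45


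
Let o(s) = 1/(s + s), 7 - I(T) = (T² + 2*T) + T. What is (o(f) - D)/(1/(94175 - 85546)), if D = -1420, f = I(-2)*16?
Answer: 3528924469/288 ≈ 1.2253e+7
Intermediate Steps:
I(T) = 7 - T² - 3*T (I(T) = 7 - ((T² + 2*T) + T) = 7 - (T² + 3*T) = 7 + (-T² - 3*T) = 7 - T² - 3*T)
f = 144 (f = (7 - 1*(-2)² - 3*(-2))*16 = (7 - 1*4 + 6)*16 = (7 - 4 + 6)*16 = 9*16 = 144)
o(s) = 1/(2*s)
(o(f) - D)/(1/(94175 - 85546)) = ((½)/144 - 1*(-1420))/(1/(94175 - 85546)) = ((½)*(1/144) + 1420)/(1/8629) = (1/288 + 1420)/(1/8629) = (408961/288)*8629 = 3528924469/288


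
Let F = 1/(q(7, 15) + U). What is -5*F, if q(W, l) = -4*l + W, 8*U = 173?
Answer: 40/251 ≈ 0.15936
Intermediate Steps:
U = 173/8 (U = (⅛)*173 = 173/8 ≈ 21.625)
q(W, l) = W - 4*l
F = -8/251 (F = 1/((7 - 4*15) + 173/8) = 1/((7 - 60) + 173/8) = 1/(-53 + 173/8) = 1/(-251/8) = -8/251 ≈ -0.031873)
-5*F = -5*(-8/251) = 40/251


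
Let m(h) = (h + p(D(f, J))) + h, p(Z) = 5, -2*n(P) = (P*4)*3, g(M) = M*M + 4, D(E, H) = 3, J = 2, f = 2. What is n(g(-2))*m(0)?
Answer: -240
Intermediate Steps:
g(M) = 4 + M² (g(M) = M² + 4 = 4 + M²)
n(P) = -6*P (n(P) = -P*4*3/2 = -4*P*3/2 = -6*P)
m(h) = 5 + 2*h (m(h) = (h + 5) + h = (5 + h) + h = 5 + 2*h)
n(g(-2))*m(0) = (-6*(4 + (-2)²))*(5 + 2*0) = (-6*(4 + 4))*(5 + 0) = -6*8*5 = -48*5 = -240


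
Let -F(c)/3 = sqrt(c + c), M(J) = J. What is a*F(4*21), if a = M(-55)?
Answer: 330*sqrt(42) ≈ 2138.6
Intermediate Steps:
a = -55
F(c) = -3*sqrt(2)*sqrt(c) (F(c) = -3*sqrt(c + c) = -3*sqrt(2)*sqrt(c))
a*F(4*21) = -(-165)*sqrt(2)*sqrt(4*21) = -(-165)*sqrt(2)*sqrt(84) = -(-165)*sqrt(2)*2*sqrt(21) = -(-330)*sqrt(42) = 330*sqrt(42)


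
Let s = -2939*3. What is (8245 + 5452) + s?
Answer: 4880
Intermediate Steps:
s = -8817
(8245 + 5452) + s = (8245 + 5452) - 8817 = 13697 - 8817 = 4880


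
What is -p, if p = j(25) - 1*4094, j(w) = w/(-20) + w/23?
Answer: 376663/92 ≈ 4094.2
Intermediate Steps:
j(w) = -3*w/460 (j(w) = w*(-1/20) + w*(1/23) = -w/20 + w/23 = -3*w/460)
p = -376663/92 (p = -3/460*25 - 1*4094 = -15/92 - 4094 = -376663/92 ≈ -4094.2)
-p = -1*(-376663/92) = 376663/92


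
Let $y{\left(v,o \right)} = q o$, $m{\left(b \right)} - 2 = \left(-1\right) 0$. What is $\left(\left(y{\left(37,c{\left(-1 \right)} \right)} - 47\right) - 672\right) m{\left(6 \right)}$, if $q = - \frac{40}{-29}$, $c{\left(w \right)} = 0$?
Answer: $-1438$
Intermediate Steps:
$m{\left(b \right)} = 2$ ($m{\left(b \right)} = 2 - 0 = 2 + 0 = 2$)
$q = \frac{40}{29}$ ($q = \left(-40\right) \left(- \frac{1}{29}\right) = \frac{40}{29} \approx 1.3793$)
$y{\left(v,o \right)} = \frac{40 o}{29}$
$\left(\left(y{\left(37,c{\left(-1 \right)} \right)} - 47\right) - 672\right) m{\left(6 \right)} = \left(\left(\frac{40}{29} \cdot 0 - 47\right) - 672\right) 2 = \left(\left(0 - 47\right) - 672\right) 2 = \left(-47 - 672\right) 2 = \left(-719\right) 2 = -1438$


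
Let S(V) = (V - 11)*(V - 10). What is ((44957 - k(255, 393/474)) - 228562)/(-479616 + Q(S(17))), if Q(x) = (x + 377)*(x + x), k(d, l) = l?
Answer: 9669907/23406120 ≈ 0.41314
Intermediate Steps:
S(V) = (-11 + V)*(-10 + V)
Q(x) = 2*x*(377 + x) (Q(x) = (377 + x)*(2*x) = 2*x*(377 + x))
((44957 - k(255, 393/474)) - 228562)/(-479616 + Q(S(17))) = ((44957 - 393/474) - 228562)/(-479616 + 2*(110 + 17² - 21*17)*(377 + (110 + 17² - 21*17))) = ((44957 - 393/474) - 228562)/(-479616 + 2*(110 + 289 - 357)*(377 + (110 + 289 - 357))) = ((44957 - 1*131/158) - 228562)/(-479616 + 2*42*(377 + 42)) = ((44957 - 131/158) - 228562)/(-479616 + 2*42*419) = (7103075/158 - 228562)/(-479616 + 35196) = -29009721/158/(-444420) = -29009721/158*(-1/444420) = 9669907/23406120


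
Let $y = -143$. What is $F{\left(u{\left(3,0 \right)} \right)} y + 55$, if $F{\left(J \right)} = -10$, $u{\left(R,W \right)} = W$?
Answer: $1485$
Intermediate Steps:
$F{\left(u{\left(3,0 \right)} \right)} y + 55 = \left(-10\right) \left(-143\right) + 55 = 1430 + 55 = 1485$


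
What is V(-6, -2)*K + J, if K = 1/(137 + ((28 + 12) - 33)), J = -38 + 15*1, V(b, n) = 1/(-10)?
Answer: -33121/1440 ≈ -23.001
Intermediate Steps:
V(b, n) = -⅒
J = -23 (J = -38 + 15 = -23)
K = 1/144 (K = 1/(137 + (40 - 33)) = 1/(137 + 7) = 1/144 ≈ 0.0069444)
V(-6, -2)*K + J = -⅒*1/144 - 23 = -1/1440 - 23 = -33121/1440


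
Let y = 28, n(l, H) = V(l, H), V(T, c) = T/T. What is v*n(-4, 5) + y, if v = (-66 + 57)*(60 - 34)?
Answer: -206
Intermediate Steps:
V(T, c) = 1
n(l, H) = 1
v = -234 (v = -9*26 = -234)
v*n(-4, 5) + y = -234*1 + 28 = -234 + 28 = -206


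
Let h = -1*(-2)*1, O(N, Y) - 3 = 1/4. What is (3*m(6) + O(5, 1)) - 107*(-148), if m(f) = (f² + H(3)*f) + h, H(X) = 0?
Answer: 63813/4 ≈ 15953.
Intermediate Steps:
O(N, Y) = 13/4 (O(N, Y) = 3 + 1/4 = 3 + ¼ = 13/4)
h = 2 (h = 2*1 = 2)
m(f) = 2 + f² (m(f) = (f² + 0*f) + 2 = (f² + 0) + 2 = f² + 2 = 2 + f²)
(3*m(6) + O(5, 1)) - 107*(-148) = (3*(2 + 6²) + 13/4) - 107*(-148) = (3*(2 + 36) + 13/4) + 15836 = (3*38 + 13/4) + 15836 = (114 + 13/4) + 15836 = 469/4 + 15836 = 63813/4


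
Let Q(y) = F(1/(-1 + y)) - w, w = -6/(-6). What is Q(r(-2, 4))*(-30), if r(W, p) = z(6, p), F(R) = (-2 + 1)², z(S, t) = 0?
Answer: 0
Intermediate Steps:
F(R) = 1 (F(R) = (-1)² = 1)
w = 1 (w = -6*(-⅙) = 1)
r(W, p) = 0
Q(y) = 0 (Q(y) = 1 - 1*1 = 1 - 1 = 0)
Q(r(-2, 4))*(-30) = 0*(-30) = 0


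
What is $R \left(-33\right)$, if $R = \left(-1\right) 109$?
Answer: $3597$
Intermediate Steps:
$R = -109$
$R \left(-33\right) = \left(-109\right) \left(-33\right) = 3597$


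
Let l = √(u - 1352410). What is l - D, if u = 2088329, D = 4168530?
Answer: -4168530 + √735919 ≈ -4.1677e+6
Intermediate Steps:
l = √735919 (l = √(2088329 - 1352410) = √735919 ≈ 857.86)
l - D = √735919 - 1*4168530 = √735919 - 4168530 = -4168530 + √735919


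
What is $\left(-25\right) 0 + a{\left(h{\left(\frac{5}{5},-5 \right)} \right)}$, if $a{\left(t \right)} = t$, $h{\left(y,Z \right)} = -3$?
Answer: $-3$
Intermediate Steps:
$\left(-25\right) 0 + a{\left(h{\left(\frac{5}{5},-5 \right)} \right)} = \left(-25\right) 0 - 3 = 0 - 3 = -3$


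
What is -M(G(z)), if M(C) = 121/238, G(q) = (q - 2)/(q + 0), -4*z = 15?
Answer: -121/238 ≈ -0.50840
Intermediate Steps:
z = -15/4 (z = -1/4*15 = -15/4 ≈ -3.7500)
G(q) = (-2 + q)/q
M(C) = 121/238 (M(C) = 121*(1/238) = 121/238)
-M(G(z)) = -1*121/238 = -121/238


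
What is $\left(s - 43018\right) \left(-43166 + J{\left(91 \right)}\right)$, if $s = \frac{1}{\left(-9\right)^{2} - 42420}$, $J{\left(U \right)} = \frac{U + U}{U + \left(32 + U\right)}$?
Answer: $\frac{2804055365397371}{1510091} \approx 1.8569 \cdot 10^{9}$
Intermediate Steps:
$J{\left(U \right)} = \frac{2 U}{32 + 2 U}$
$s = - \frac{1}{42339}$ ($s = \frac{1}{81 - 42420} = \frac{1}{-42339} = - \frac{1}{42339} \approx -2.3619 \cdot 10^{-5}$)
$\left(s - 43018\right) \left(-43166 + J{\left(91 \right)}\right) = \left(- \frac{1}{42339} - 43018\right) \left(-43166 + \frac{91}{16 + 91}\right) = - \frac{1821339103 \left(-43166 + \frac{91}{107}\right)}{42339} = \left(- \frac{1821339103}{42339}\right) \left(- \frac{4618671}{107}\right) = \frac{2804055365397371}{1510091}$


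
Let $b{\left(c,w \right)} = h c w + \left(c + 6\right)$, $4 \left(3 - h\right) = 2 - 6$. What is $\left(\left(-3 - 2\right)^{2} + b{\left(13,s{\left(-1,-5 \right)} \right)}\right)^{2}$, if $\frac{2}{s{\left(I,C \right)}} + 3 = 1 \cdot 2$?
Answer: $3600$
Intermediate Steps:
$s{\left(I,C \right)} = -2$ ($s{\left(I,C \right)} = \frac{2}{-3 + 1 \cdot 2} = \frac{2}{-3 + 2} = \frac{2}{-1} = 2 \left(-1\right) = -2$)
$h = 4$ ($h = 3 - \frac{2 - 6}{4} = 3 - -1 = 3 + 1 = 4$)
$b{\left(c,w \right)} = 6 + c + 4 c w$ ($b{\left(c,w \right)} = 4 c w + \left(c + 6\right) = 4 c w + \left(6 + c\right) = 6 + c + 4 c w$)
$\left(\left(-3 - 2\right)^{2} + b{\left(13,s{\left(-1,-5 \right)} \right)}\right)^{2} = \left(\left(-3 - 2\right)^{2} + \left(6 + 13 + 4 \cdot 13 \left(-2\right)\right)\right)^{2} = \left(\left(-5\right)^{2} + \left(6 + 13 - 104\right)\right)^{2} = \left(25 - 85\right)^{2} = \left(-60\right)^{2} = 3600$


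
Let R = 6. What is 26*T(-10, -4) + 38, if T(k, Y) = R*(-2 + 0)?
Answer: -274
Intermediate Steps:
T(k, Y) = -12 (T(k, Y) = 6*(-2 + 0) = 6*(-2) = -12)
26*T(-10, -4) + 38 = 26*(-12) + 38 = -312 + 38 = -274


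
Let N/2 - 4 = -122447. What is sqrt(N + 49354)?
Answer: 2*I*sqrt(48883) ≈ 442.19*I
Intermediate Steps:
N = -244886 (N = 8 + 2*(-122447) = 8 - 244894 = -244886)
sqrt(N + 49354) = sqrt(-244886 + 49354) = sqrt(-195532) = 2*I*sqrt(48883)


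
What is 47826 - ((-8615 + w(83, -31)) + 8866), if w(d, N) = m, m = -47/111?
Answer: 5280872/111 ≈ 47575.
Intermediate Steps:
m = -47/111 (m = -47*1/111 = -47/111 ≈ -0.42342)
w(d, N) = -47/111
47826 - ((-8615 + w(83, -31)) + 8866) = 47826 - ((-8615 - 47/111) + 8866) = 47826 - (-956312/111 + 8866) = 47826 - 1*27814/111 = 47826 - 27814/111 = 5280872/111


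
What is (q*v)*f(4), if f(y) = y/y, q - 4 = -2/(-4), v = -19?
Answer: -171/2 ≈ -85.500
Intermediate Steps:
q = 9/2 (q = 4 - 2/(-4) = 4 - 2*(-1/4) = 4 + 1/2 = 9/2 ≈ 4.5000)
f(y) = 1
(q*v)*f(4) = ((9/2)*(-19))*1 = -171/2*1 = -171/2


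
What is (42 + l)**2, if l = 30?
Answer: 5184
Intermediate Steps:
(42 + l)**2 = (42 + 30)**2 = 72**2 = 5184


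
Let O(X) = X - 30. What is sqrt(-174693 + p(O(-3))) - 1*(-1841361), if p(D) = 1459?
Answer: 1841361 + I*sqrt(173234) ≈ 1.8414e+6 + 416.21*I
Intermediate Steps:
O(X) = -30 + X
sqrt(-174693 + p(O(-3))) - 1*(-1841361) = sqrt(-174693 + 1459) - 1*(-1841361) = sqrt(-173234) + 1841361 = I*sqrt(173234) + 1841361 = 1841361 + I*sqrt(173234)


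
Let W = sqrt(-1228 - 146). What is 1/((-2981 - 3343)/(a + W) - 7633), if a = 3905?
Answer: (-sqrt(1374) + 3905*I)/(17*(-1753717*I + 449*sqrt(1374))) ≈ -0.00013098 - 2.6371e-10*I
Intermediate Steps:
W = I*sqrt(1374) (W = sqrt(-1374) = I*sqrt(1374) ≈ 37.068*I)
1/((-2981 - 3343)/(a + W) - 7633) = 1/((-2981 - 3343)/(3905 + I*sqrt(1374)) - 7633) = 1/(-6324/(3905 + I*sqrt(1374)) - 7633) = 1/(-7633 - 6324/(3905 + I*sqrt(1374)))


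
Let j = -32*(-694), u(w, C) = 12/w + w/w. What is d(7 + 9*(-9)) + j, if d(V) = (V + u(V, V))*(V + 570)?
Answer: -520976/37 ≈ -14080.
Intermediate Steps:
u(w, C) = 1 + 12/w (u(w, C) = 12/w + 1 = 1 + 12/w)
j = 22208
d(V) = (570 + V)*(V + (12 + V)/V) (d(V) = (V + (12 + V)/V)*(V + 570) = (V + (12 + V)/V)*(570 + V) = (570 + V)*(V + (12 + V)/V))
d(7 + 9*(-9)) + j = (582 + (7 + 9*(-9))² + 571*(7 + 9*(-9)) + 6840/(7 + 9*(-9))) + 22208 = (582 + (7 - 81)² + 571*(7 - 81) + 6840/(7 - 81)) + 22208 = (582 + (-74)² + 571*(-74) + 6840/(-74)) + 22208 = (582 + 5476 - 42254 + 6840*(-1/74)) + 22208 = (582 + 5476 - 42254 - 3420/37) + 22208 = -1342672/37 + 22208 = -520976/37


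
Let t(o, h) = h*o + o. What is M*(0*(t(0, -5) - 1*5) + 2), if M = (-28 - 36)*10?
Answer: -1280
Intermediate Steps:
t(o, h) = o + h*o
M = -640 (M = -64*10 = -640)
M*(0*(t(0, -5) - 1*5) + 2) = -640*(0*(0*(1 - 5) - 1*5) + 2) = -640*(0*(0*(-4) - 5) + 2) = -640*(0*(0 - 5) + 2) = -640*(0*(-5) + 2) = -640*(0 + 2) = -640*2 = -1280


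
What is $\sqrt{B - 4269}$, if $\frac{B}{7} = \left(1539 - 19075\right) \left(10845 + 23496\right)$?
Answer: $3 i \sqrt{468381189} \approx 64926.0 i$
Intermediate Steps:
$B = -4215426432$ ($B = 7 \left(1539 - 19075\right) \left(10845 + 23496\right) = 7 \left(\left(-17536\right) 34341\right) = 7 \left(-602203776\right) = -4215426432$)
$\sqrt{B - 4269} = \sqrt{-4215426432 - 4269} = \sqrt{-4215430701} = 3 i \sqrt{468381189}$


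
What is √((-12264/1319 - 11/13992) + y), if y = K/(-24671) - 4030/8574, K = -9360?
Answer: I*√912506198643178354631039246/9858245712452 ≈ 3.0642*I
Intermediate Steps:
y = -9585745/105764577 (y = -9360/(-24671) - 4030/8574 = -9360*(-1/24671) - 4030*1/8574 = 9360/24671 - 2015/4287 = -9585745/105764577 ≈ -0.090633)
√((-12264/1319 - 11/13992) + y) = √((-12264/1319 - 11/13992) - 9585745/105764577) = √((-12264*1/1319 - 11*1/13992) - 9585745/105764577) = √((-12264/1319 - 1/1272) - 9585745/105764577) = √(-15601127/1677768 - 9585745/105764577) = √(-185125472677271/19716491424904) = I*√912506198643178354631039246/9858245712452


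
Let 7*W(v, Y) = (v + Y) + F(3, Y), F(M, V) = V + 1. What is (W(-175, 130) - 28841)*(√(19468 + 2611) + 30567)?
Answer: -6168451167/7 - 201801*√22079/7 ≈ -8.8549e+8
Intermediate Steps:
F(M, V) = 1 + V
W(v, Y) = ⅐ + v/7 + 2*Y/7 (W(v, Y) = ((v + Y) + (1 + Y))/7 = ((Y + v) + (1 + Y))/7 = (1 + v + 2*Y)/7 = ⅐ + v/7 + 2*Y/7)
(W(-175, 130) - 28841)*(√(19468 + 2611) + 30567) = ((⅐ + (⅐)*(-175) + (2/7)*130) - 28841)*(√(19468 + 2611) + 30567) = ((⅐ - 25 + 260/7) - 28841)*(√22079 + 30567) = (86/7 - 28841)*(30567 + √22079) = -201801*(30567 + √22079)/7 = -6168451167/7 - 201801*√22079/7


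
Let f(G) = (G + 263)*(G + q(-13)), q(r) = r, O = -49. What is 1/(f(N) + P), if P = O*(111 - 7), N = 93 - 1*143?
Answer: -1/18515 ≈ -5.4010e-5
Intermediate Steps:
N = -50 (N = 93 - 143 = -50)
P = -5096 (P = -49*(111 - 7) = -49*104 = -5096)
f(G) = (-13 + G)*(263 + G) (f(G) = (G + 263)*(G - 13) = (263 + G)*(-13 + G) = (-13 + G)*(263 + G))
1/(f(N) + P) = 1/((-3419 + (-50)² + 250*(-50)) - 5096) = 1/((-3419 + 2500 - 12500) - 5096) = 1/(-13419 - 5096) = 1/(-18515) = -1/18515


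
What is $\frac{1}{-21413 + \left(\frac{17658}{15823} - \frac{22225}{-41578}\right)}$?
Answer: $- \frac{657888694}{14086284754123} \approx -4.6704 \cdot 10^{-5}$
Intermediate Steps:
$\frac{1}{-21413 + \left(\frac{17658}{15823} - \frac{22225}{-41578}\right)} = \frac{1}{-21413 + \left(17658 \cdot \frac{1}{15823} - - \frac{22225}{41578}\right)} = \frac{1}{-21413 + \left(\frac{17658}{15823} + \frac{22225}{41578}\right)} = \frac{1}{-21413 + \frac{1085850499}{657888694}} = \frac{1}{- \frac{14086284754123}{657888694}} = - \frac{657888694}{14086284754123}$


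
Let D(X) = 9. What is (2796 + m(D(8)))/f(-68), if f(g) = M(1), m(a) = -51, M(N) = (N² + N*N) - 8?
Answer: -915/2 ≈ -457.50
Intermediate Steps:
M(N) = -8 + 2*N² (M(N) = (N² + N²) - 8 = 2*N² - 8 = -8 + 2*N²)
f(g) = -6 (f(g) = -8 + 2*1² = -8 + 2*1 = -8 + 2 = -6)
(2796 + m(D(8)))/f(-68) = (2796 - 51)/(-6) = 2745*(-⅙) = -915/2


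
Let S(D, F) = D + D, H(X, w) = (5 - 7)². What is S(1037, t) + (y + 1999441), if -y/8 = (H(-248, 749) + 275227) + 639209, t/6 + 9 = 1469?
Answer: -5314005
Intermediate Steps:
t = 8760 (t = -54 + 6*1469 = -54 + 8814 = 8760)
H(X, w) = 4 (H(X, w) = (-2)² = 4)
S(D, F) = 2*D
y = -7315520 (y = -8*((4 + 275227) + 639209) = -8*(275231 + 639209) = -8*914440 = -7315520)
S(1037, t) + (y + 1999441) = 2*1037 + (-7315520 + 1999441) = 2074 - 5316079 = -5314005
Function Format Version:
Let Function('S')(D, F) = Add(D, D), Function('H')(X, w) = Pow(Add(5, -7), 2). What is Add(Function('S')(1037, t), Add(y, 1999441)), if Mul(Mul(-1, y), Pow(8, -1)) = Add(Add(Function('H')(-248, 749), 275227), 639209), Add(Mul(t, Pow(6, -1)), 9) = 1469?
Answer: -5314005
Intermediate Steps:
t = 8760 (t = Add(-54, Mul(6, 1469)) = Add(-54, 8814) = 8760)
Function('H')(X, w) = 4 (Function('H')(X, w) = Pow(-2, 2) = 4)
Function('S')(D, F) = Mul(2, D)
y = -7315520 (y = Mul(-8, Add(Add(4, 275227), 639209)) = Mul(-8, Add(275231, 639209)) = Mul(-8, 914440) = -7315520)
Add(Function('S')(1037, t), Add(y, 1999441)) = Add(Mul(2, 1037), Add(-7315520, 1999441)) = Add(2074, -5316079) = -5314005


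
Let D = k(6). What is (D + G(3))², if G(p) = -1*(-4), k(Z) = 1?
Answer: 25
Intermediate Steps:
G(p) = 4
D = 1
(D + G(3))² = (1 + 4)² = 5² = 25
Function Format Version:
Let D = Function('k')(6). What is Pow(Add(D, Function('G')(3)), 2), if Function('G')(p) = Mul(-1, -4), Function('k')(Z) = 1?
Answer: 25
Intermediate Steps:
Function('G')(p) = 4
D = 1
Pow(Add(D, Function('G')(3)), 2) = Pow(Add(1, 4), 2) = Pow(5, 2) = 25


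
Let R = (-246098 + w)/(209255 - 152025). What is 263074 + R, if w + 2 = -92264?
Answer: 7527693328/28615 ≈ 2.6307e+5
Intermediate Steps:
w = -92266 (w = -2 - 92264 = -92266)
R = -169182/28615 (R = (-246098 - 92266)/(209255 - 152025) = -338364/57230 = -338364*1/57230 = -169182/28615 ≈ -5.9124)
263074 + R = 263074 - 169182/28615 = 7527693328/28615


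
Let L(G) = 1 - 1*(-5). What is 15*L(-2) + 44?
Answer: 134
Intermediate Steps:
L(G) = 6 (L(G) = 1 + 5 = 6)
15*L(-2) + 44 = 15*6 + 44 = 90 + 44 = 134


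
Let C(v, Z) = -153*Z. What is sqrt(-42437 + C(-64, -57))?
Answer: 2*I*sqrt(8429) ≈ 183.62*I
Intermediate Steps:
sqrt(-42437 + C(-64, -57)) = sqrt(-42437 - 153*(-57)) = sqrt(-42437 + 8721) = sqrt(-33716) = 2*I*sqrt(8429)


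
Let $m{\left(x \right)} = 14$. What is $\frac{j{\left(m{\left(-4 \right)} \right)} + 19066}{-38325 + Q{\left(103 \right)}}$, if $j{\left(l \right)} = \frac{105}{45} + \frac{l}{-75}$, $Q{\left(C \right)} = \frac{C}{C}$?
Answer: $- \frac{1430111}{2874300} \approx -0.49755$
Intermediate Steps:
$Q{\left(C \right)} = 1$
$j{\left(l \right)} = \frac{7}{3} - \frac{l}{75}$ ($j{\left(l \right)} = 105 \cdot \frac{1}{45} + l \left(- \frac{1}{75}\right) = \frac{7}{3} - \frac{l}{75}$)
$\frac{j{\left(m{\left(-4 \right)} \right)} + 19066}{-38325 + Q{\left(103 \right)}} = \frac{\left(\frac{7}{3} - \frac{14}{75}\right) + 19066}{-38325 + 1} = \frac{\left(\frac{7}{3} - \frac{14}{75}\right) + 19066}{-38324} = \left(\frac{161}{75} + 19066\right) \left(- \frac{1}{38324}\right) = \frac{1430111}{75} \left(- \frac{1}{38324}\right) = - \frac{1430111}{2874300}$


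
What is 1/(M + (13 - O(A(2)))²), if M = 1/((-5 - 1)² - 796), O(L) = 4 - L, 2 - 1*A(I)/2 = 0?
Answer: 760/128439 ≈ 0.0059172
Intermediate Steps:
A(I) = 4 (A(I) = 4 - 2*0 = 4 + 0 = 4)
M = -1/760 (M = 1/((-6)² - 796) = 1/(36 - 796) = 1/(-760) = -1/760 ≈ -0.0013158)
1/(M + (13 - O(A(2)))²) = 1/(-1/760 + (13 - (4 - 1*4))²) = 1/(-1/760 + (13 - (4 - 4))²) = 1/(-1/760 + (13 - 1*0)²) = 1/(-1/760 + (13 + 0)²) = 1/(-1/760 + 13²) = 1/(-1/760 + 169) = 1/(128439/760) = 760/128439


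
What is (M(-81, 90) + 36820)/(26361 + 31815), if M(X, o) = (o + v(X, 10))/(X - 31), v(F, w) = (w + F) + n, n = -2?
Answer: 4123823/6515712 ≈ 0.63290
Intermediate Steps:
v(F, w) = -2 + F + w (v(F, w) = (w + F) - 2 = (F + w) - 2 = -2 + F + w)
M(X, o) = (8 + X + o)/(-31 + X) (M(X, o) = (o + (-2 + X + 10))/(X - 31) = (o + (8 + X))/(-31 + X) = (8 + X + o)/(-31 + X))
(M(-81, 90) + 36820)/(26361 + 31815) = ((8 - 81 + 90)/(-31 - 81) + 36820)/(26361 + 31815) = (17/(-112) + 36820)/58176 = (-1/112*17 + 36820)*(1/58176) = (-17/112 + 36820)*(1/58176) = (4123823/112)*(1/58176) = 4123823/6515712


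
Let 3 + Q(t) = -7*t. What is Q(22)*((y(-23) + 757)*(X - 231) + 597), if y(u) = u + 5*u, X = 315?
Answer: -8257101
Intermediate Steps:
y(u) = 6*u
Q(t) = -3 - 7*t
Q(22)*((y(-23) + 757)*(X - 231) + 597) = (-3 - 7*22)*((6*(-23) + 757)*(315 - 231) + 597) = (-3 - 154)*((-138 + 757)*84 + 597) = -157*(619*84 + 597) = -157*(51996 + 597) = -157*52593 = -8257101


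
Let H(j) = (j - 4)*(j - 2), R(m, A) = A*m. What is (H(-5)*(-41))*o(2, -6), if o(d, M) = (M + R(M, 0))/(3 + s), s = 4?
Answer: 2214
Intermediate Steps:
H(j) = (-4 + j)*(-2 + j)
o(d, M) = M/7 (o(d, M) = (M + 0*M)/(3 + 4) = (M + 0)/7 = M*(⅐) = M/7)
(H(-5)*(-41))*o(2, -6) = ((8 + (-5)² - 6*(-5))*(-41))*((⅐)*(-6)) = ((8 + 25 + 30)*(-41))*(-6/7) = (63*(-41))*(-6/7) = -2583*(-6/7) = 2214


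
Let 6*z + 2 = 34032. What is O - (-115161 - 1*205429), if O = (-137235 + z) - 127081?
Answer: 185837/3 ≈ 61946.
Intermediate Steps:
z = 17015/3 (z = -⅓ + (⅙)*34032 = -⅓ + 5672 = 17015/3 ≈ 5671.7)
O = -775933/3 (O = (-137235 + 17015/3) - 127081 = -394690/3 - 127081 = -775933/3 ≈ -2.5864e+5)
O - (-115161 - 1*205429) = -775933/3 - (-115161 - 1*205429) = -775933/3 - (-115161 - 205429) = -775933/3 - 1*(-320590) = -775933/3 + 320590 = 185837/3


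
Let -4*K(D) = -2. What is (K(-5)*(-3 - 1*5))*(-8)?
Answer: 32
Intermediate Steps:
K(D) = ½ (K(D) = -¼*(-2) = ½)
(K(-5)*(-3 - 1*5))*(-8) = ((-3 - 1*5)/2)*(-8) = ((-3 - 5)/2)*(-8) = ((½)*(-8))*(-8) = -4*(-8) = 32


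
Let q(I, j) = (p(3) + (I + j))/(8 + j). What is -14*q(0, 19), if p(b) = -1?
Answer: -28/3 ≈ -9.3333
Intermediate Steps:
q(I, j) = (-1 + I + j)/(8 + j) (q(I, j) = (-1 + (I + j))/(8 + j) = (-1 + I + j)/(8 + j))
-14*q(0, 19) = -14*(-1 + 0 + 19)/(8 + 19) = -14*18/27 = -14*2/3 = -28/3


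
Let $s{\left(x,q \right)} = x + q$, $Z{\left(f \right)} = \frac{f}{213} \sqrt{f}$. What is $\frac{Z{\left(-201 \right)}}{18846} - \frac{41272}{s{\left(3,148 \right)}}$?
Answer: $- \frac{41272}{151} - \frac{67 i \sqrt{201}}{1338066} \approx -273.32 - 0.0007099 i$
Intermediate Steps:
$Z{\left(f \right)} = \frac{f^{\frac{3}{2}}}{213}$ ($Z{\left(f \right)} = f \frac{1}{213} \sqrt{f} = \frac{f}{213} \sqrt{f} = \frac{f^{\frac{3}{2}}}{213}$)
$s{\left(x,q \right)} = q + x$
$\frac{Z{\left(-201 \right)}}{18846} - \frac{41272}{s{\left(3,148 \right)}} = \frac{\frac{1}{213} \left(-201\right)^{\frac{3}{2}}}{18846} - \frac{41272}{148 + 3} = \frac{\left(-201\right) i \sqrt{201}}{213} \cdot \frac{1}{18846} - \frac{41272}{151} = - \frac{67 i \sqrt{201}}{71} \cdot \frac{1}{18846} - \frac{41272}{151} = - \frac{67 i \sqrt{201}}{1338066} - \frac{41272}{151} = - \frac{41272}{151} - \frac{67 i \sqrt{201}}{1338066}$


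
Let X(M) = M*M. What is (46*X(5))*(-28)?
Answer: -32200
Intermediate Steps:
X(M) = M²
(46*X(5))*(-28) = (46*5²)*(-28) = (46*25)*(-28) = 1150*(-28) = -32200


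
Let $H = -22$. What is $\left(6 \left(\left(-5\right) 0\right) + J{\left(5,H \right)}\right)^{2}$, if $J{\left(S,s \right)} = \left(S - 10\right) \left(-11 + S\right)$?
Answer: $900$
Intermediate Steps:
$J{\left(S,s \right)} = \left(-11 + S\right) \left(-10 + S\right)$ ($J{\left(S,s \right)} = \left(-10 + S\right) \left(-11 + S\right) = \left(-11 + S\right) \left(-10 + S\right)$)
$\left(6 \left(\left(-5\right) 0\right) + J{\left(5,H \right)}\right)^{2} = \left(6 \left(\left(-5\right) 0\right) + \left(110 + 5^{2} - 105\right)\right)^{2} = \left(6 \cdot 0 + \left(110 + 25 - 105\right)\right)^{2} = \left(0 + 30\right)^{2} = 30^{2} = 900$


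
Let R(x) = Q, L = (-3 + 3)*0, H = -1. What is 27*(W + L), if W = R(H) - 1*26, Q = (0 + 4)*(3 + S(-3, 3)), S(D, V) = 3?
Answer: -54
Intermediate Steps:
Q = 24 (Q = (0 + 4)*(3 + 3) = 4*6 = 24)
L = 0 (L = 0*0 = 0)
R(x) = 24
W = -2 (W = 24 - 1*26 = 24 - 26 = -2)
27*(W + L) = 27*(-2 + 0) = 27*(-2) = -54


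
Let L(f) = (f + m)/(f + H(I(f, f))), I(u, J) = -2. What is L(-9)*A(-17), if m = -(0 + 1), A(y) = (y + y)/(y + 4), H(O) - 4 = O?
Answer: 340/91 ≈ 3.7363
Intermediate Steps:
H(O) = 4 + O
A(y) = 2*y/(4 + y) (A(y) = (2*y)/(4 + y) = 2*y/(4 + y))
m = -1 (m = -1*1 = -1)
L(f) = (-1 + f)/(2 + f) (L(f) = (f - 1)/(f + (4 - 2)) = (-1 + f)/(f + 2) = (-1 + f)/(2 + f))
L(-9)*A(-17) = ((-1 - 9)/(2 - 9))*(2*(-17)/(4 - 17)) = (-10/(-7))*(2*(-17)/(-13)) = (-⅐*(-10))*(2*(-17)*(-1/13)) = (10/7)*(34/13) = 340/91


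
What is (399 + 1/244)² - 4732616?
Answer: -272282640727/59536 ≈ -4.5734e+6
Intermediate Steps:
(399 + 1/244)² - 4732616 = (97357/244)² - 4732616 = 9478385449/59536 - 4732616 = -272282640727/59536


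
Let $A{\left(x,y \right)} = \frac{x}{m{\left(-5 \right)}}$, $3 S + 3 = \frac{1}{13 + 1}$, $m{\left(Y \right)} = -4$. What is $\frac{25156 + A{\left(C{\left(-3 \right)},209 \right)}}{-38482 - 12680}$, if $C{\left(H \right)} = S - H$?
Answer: $- \frac{4226123}{8595216} \approx -0.49168$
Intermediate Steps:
$S = - \frac{41}{42}$ ($S = -1 + \frac{1}{3 \left(13 + 1\right)} = -1 + \frac{1}{3 \cdot 14} = -1 + \frac{1}{3} \cdot \frac{1}{14} = -1 + \frac{1}{42} = - \frac{41}{42} \approx -0.97619$)
$C{\left(H \right)} = - \frac{41}{42} - H$
$A{\left(x,y \right)} = - \frac{x}{4}$ ($A{\left(x,y \right)} = \frac{x}{-4} = x \left(- \frac{1}{4}\right) = - \frac{x}{4}$)
$\frac{25156 + A{\left(C{\left(-3 \right)},209 \right)}}{-38482 - 12680} = \frac{25156 - \frac{- \frac{41}{42} - -3}{4}}{-38482 - 12680} = \frac{25156 - \frac{- \frac{41}{42} + 3}{4}}{-51162} = \left(25156 - \frac{85}{168}\right) \left(- \frac{1}{51162}\right) = \frac{4226123}{168} \left(- \frac{1}{51162}\right) = - \frac{4226123}{8595216}$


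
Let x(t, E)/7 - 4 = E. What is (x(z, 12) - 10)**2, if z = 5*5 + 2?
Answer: 10404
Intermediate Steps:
z = 27 (z = 25 + 2 = 27)
x(t, E) = 28 + 7*E
(x(z, 12) - 10)**2 = ((28 + 7*12) - 10)**2 = ((28 + 84) - 10)**2 = (112 - 10)**2 = 102**2 = 10404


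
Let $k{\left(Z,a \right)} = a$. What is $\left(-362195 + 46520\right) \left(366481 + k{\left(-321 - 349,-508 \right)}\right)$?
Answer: $-115528526775$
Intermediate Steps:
$\left(-362195 + 46520\right) \left(366481 + k{\left(-321 - 349,-508 \right)}\right) = \left(-362195 + 46520\right) \left(366481 - 508\right) = \left(-315675\right) 365973 = -115528526775$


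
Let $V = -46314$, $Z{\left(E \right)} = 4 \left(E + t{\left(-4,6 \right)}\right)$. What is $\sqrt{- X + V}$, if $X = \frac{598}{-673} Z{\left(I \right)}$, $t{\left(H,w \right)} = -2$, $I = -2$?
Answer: $\frac{i \sqrt{20983392970}}{673} \approx 215.24 i$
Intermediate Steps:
$Z{\left(E \right)} = -8 + 4 E$ ($Z{\left(E \right)} = 4 \left(E - 2\right) = 4 \left(-2 + E\right) = -8 + 4 E$)
$X = \frac{9568}{673}$ ($X = \frac{598}{-673} \left(-8 + 4 \left(-2\right)\right) = 598 \left(- \frac{1}{673}\right) \left(-8 - 8\right) = \left(- \frac{598}{673}\right) \left(-16\right) = \frac{9568}{673} \approx 14.217$)
$\sqrt{- X + V} = \sqrt{\left(-1\right) \frac{9568}{673} - 46314} = \sqrt{- \frac{9568}{673} - 46314} = \sqrt{- \frac{31178890}{673}} = \frac{i \sqrt{20983392970}}{673}$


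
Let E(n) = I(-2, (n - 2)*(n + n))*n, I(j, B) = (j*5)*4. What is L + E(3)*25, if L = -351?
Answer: -3351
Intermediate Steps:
I(j, B) = 20*j (I(j, B) = (5*j)*4 = 20*j)
E(n) = -40*n (E(n) = (20*(-2))*n = -40*n)
L + E(3)*25 = -351 - 40*3*25 = -351 - 120*25 = -351 - 3000 = -3351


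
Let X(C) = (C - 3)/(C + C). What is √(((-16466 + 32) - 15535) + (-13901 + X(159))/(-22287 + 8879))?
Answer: I*√1008961806474606/177656 ≈ 178.8*I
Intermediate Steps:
X(C) = (-3 + C)/(2*C) (X(C) = (-3 + C)/((2*C)) = (-3 + C)*(1/(2*C)) = (-3 + C)/(2*C))
√(((-16466 + 32) - 15535) + (-13901 + X(159))/(-22287 + 8879)) = √(((-16466 + 32) - 15535) + (-13901 + (½)*(-3 + 159)/159)/(-22287 + 8879)) = √((-16434 - 15535) + (-13901 + (½)*(1/159)*156)/(-13408)) = √(-31969 + (-13901 + 26/53)*(-1/13408)) = √(-31969 - 736727/53*(-1/13408)) = √(-31969 + 736727/710624) = √(-22717201929/710624) = I*√1008961806474606/177656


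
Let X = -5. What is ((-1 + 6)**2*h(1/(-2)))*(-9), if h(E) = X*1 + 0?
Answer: 1125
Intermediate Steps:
h(E) = -5 (h(E) = -5*1 + 0 = -5 + 0 = -5)
((-1 + 6)**2*h(1/(-2)))*(-9) = ((-1 + 6)**2*(-5))*(-9) = (5**2*(-5))*(-9) = (25*(-5))*(-9) = -125*(-9) = 1125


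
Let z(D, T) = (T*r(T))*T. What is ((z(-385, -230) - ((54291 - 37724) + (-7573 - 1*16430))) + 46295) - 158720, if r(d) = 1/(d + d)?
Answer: -105104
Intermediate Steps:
r(d) = 1/(2*d)
z(D, T) = T/2 (z(D, T) = (T*(1/(2*T)))*T = T/2)
((z(-385, -230) - ((54291 - 37724) + (-7573 - 1*16430))) + 46295) - 158720 = (((1/2)*(-230) - ((54291 - 37724) + (-7573 - 1*16430))) + 46295) - 158720 = ((-115 - (16567 + (-7573 - 16430))) + 46295) - 158720 = ((-115 - (16567 - 24003)) + 46295) - 158720 = ((-115 - 1*(-7436)) + 46295) - 158720 = ((-115 + 7436) + 46295) - 158720 = (7321 + 46295) - 158720 = 53616 - 158720 = -105104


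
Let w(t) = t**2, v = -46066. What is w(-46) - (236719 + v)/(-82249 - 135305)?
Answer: 153511639/72518 ≈ 2116.9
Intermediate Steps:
w(-46) - (236719 + v)/(-82249 - 135305) = (-46)**2 - (236719 - 46066)/(-82249 - 135305) = 2116 - 190653/(-217554) = 2116 - 190653*(-1)/217554 = 2116 - 1*(-63551/72518) = 2116 + 63551/72518 = 153511639/72518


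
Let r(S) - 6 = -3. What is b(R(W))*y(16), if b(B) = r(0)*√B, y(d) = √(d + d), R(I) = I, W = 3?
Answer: 12*√6 ≈ 29.394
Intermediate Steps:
r(S) = 3 (r(S) = 6 - 3 = 3)
y(d) = √2*√d (y(d) = √(2*d) = √2*√d)
b(B) = 3*√B
b(R(W))*y(16) = (3*√3)*(√2*√16) = (3*√3)*(√2*4) = (3*√3)*(4*√2) = 12*√6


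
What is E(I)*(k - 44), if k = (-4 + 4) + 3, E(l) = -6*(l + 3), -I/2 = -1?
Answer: 1230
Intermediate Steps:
I = 2 (I = -2*(-1) = 2)
E(l) = -18 - 6*l (E(l) = -6*(3 + l) = -18 - 6*l)
k = 3 (k = 0 + 3 = 3)
E(I)*(k - 44) = (-18 - 6*2)*(3 - 44) = (-18 - 12)*(-41) = -30*(-41) = 1230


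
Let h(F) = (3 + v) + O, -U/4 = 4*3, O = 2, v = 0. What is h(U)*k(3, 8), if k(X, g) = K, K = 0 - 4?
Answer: -20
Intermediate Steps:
K = -4
U = -48 (U = -16*3 = -4*12 = -48)
k(X, g) = -4
h(F) = 5 (h(F) = (3 + 0) + 2 = 3 + 2 = 5)
h(U)*k(3, 8) = 5*(-4) = -20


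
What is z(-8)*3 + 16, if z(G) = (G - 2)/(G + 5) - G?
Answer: 50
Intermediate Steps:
z(G) = -G + (-2 + G)/(5 + G) (z(G) = (-2 + G)/(5 + G) - G = -G + (-2 + G)/(5 + G))
z(-8)*3 + 16 = ((-2 - 1*(-8)**2 - 4*(-8))/(5 - 8))*3 + 16 = ((-2 - 1*64 + 32)/(-3))*3 + 16 = -(-2 - 64 + 32)/3*3 + 16 = -1/3*(-34)*3 + 16 = (34/3)*3 + 16 = 34 + 16 = 50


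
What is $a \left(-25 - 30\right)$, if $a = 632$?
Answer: $-34760$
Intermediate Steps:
$a \left(-25 - 30\right) = 632 \left(-25 - 30\right) = 632 \left(-55\right) = -34760$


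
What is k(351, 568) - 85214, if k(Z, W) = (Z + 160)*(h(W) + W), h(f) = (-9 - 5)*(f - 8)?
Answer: -3801206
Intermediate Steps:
h(f) = 112 - 14*f (h(f) = -14*(-8 + f) = 112 - 14*f)
k(Z, W) = (112 - 13*W)*(160 + Z) (k(Z, W) = (Z + 160)*((112 - 14*W) + W) = (160 + Z)*(112 - 13*W) = (112 - 13*W)*(160 + Z))
k(351, 568) - 85214 = (17920 - 2080*568 + 112*351 - 13*568*351) - 85214 = (17920 - 1181440 + 39312 - 2591784) - 85214 = -3715992 - 85214 = -3801206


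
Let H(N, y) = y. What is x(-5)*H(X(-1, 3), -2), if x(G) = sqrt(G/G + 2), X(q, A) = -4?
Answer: -2*sqrt(3) ≈ -3.4641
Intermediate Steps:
x(G) = sqrt(3) (x(G) = sqrt(1 + 2) = sqrt(3))
x(-5)*H(X(-1, 3), -2) = sqrt(3)*(-2) = -2*sqrt(3)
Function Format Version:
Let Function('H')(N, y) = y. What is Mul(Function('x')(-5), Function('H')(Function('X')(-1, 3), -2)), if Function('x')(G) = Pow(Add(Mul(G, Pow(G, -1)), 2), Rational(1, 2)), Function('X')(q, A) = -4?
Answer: Mul(-2, Pow(3, Rational(1, 2))) ≈ -3.4641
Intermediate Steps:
Function('x')(G) = Pow(3, Rational(1, 2)) (Function('x')(G) = Pow(Add(1, 2), Rational(1, 2)) = Pow(3, Rational(1, 2)))
Mul(Function('x')(-5), Function('H')(Function('X')(-1, 3), -2)) = Mul(Pow(3, Rational(1, 2)), -2) = Mul(-2, Pow(3, Rational(1, 2)))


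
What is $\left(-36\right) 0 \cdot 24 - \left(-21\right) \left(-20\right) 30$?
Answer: $-12600$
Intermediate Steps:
$\left(-36\right) 0 \cdot 24 - \left(-21\right) \left(-20\right) 30 = 0 \cdot 24 - 420 \cdot 30 = 0 - 12600 = -12600$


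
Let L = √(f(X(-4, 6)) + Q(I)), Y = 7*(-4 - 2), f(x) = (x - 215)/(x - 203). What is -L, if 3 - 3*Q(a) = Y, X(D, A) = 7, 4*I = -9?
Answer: -√787/7 ≈ -4.0076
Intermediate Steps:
I = -9/4 (I = (¼)*(-9) = -9/4 ≈ -2.2500)
f(x) = (-215 + x)/(-203 + x)
Y = -42 (Y = 7*(-6) = -42)
Q(a) = 15 (Q(a) = 1 - ⅓*(-42) = 1 + 14 = 15)
L = √787/7 (L = √((-215 + 7)/(-203 + 7) + 15) = √(-208/(-196) + 15) = √(-1/196*(-208) + 15) = √(52/49 + 15) = √(787/49) = √787/7 ≈ 4.0076)
-L = -√787/7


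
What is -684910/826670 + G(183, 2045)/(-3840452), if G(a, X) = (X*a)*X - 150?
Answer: -5775359391037/28861695044 ≈ -200.10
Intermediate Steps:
G(a, X) = -150 + a*X**2 (G(a, X) = a*X**2 - 150 = -150 + a*X**2)
-684910/826670 + G(183, 2045)/(-3840452) = -684910/826670 + (-150 + 183*2045**2)/(-3840452) = -684910*1/826670 + (-150 + 183*4182025)*(-1/3840452) = -68491/82667 + (-150 + 765310575)*(-1/3840452) = -68491/82667 + 765310425*(-1/3840452) = -68491/82667 - 69573675/349132 = -5775359391037/28861695044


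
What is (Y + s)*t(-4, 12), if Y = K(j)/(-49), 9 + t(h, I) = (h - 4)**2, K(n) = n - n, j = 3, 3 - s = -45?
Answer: 2640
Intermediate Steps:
s = 48 (s = 3 - 1*(-45) = 3 + 45 = 48)
K(n) = 0
t(h, I) = -9 + (-4 + h)**2 (t(h, I) = -9 + (h - 4)**2 = -9 + (-4 + h)**2)
Y = 0 (Y = 0/(-49) = 0*(-1/49) = 0)
(Y + s)*t(-4, 12) = (0 + 48)*(-9 + (-4 - 4)**2) = 48*(-9 + (-8)**2) = 48*(-9 + 64) = 48*55 = 2640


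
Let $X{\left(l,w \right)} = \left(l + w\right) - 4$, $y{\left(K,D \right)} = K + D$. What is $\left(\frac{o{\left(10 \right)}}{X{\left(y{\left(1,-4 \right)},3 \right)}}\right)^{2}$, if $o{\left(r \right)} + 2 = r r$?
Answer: $\frac{2401}{4} \approx 600.25$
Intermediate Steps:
$o{\left(r \right)} = -2 + r^{2}$ ($o{\left(r \right)} = -2 + r r = -2 + r^{2}$)
$y{\left(K,D \right)} = D + K$
$X{\left(l,w \right)} = -4 + l + w$
$\left(\frac{o{\left(10 \right)}}{X{\left(y{\left(1,-4 \right)},3 \right)}}\right)^{2} = \left(\frac{-2 + 10^{2}}{-4 + \left(-4 + 1\right) + 3}\right)^{2} = \left(\frac{-2 + 100}{-4 - 3 + 3}\right)^{2} = \left(\frac{98}{-4}\right)^{2} = \left(98 \left(- \frac{1}{4}\right)\right)^{2} = \left(- \frac{49}{2}\right)^{2} = \frac{2401}{4}$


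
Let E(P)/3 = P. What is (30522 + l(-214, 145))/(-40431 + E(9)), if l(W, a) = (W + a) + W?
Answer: -30239/40404 ≈ -0.74842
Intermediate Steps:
E(P) = 3*P
l(W, a) = a + 2*W
(30522 + l(-214, 145))/(-40431 + E(9)) = (30522 + (145 + 2*(-214)))/(-40431 + 3*9) = (30522 + (145 - 428))/(-40431 + 27) = (30522 - 283)/(-40404) = 30239*(-1/40404) = -30239/40404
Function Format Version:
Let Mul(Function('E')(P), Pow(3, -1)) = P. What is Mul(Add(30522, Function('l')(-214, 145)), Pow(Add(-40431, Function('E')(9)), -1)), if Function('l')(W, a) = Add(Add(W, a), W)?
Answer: Rational(-30239, 40404) ≈ -0.74842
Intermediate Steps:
Function('E')(P) = Mul(3, P)
Function('l')(W, a) = Add(a, Mul(2, W))
Mul(Add(30522, Function('l')(-214, 145)), Pow(Add(-40431, Function('E')(9)), -1)) = Mul(Add(30522, Add(145, Mul(2, -214))), Pow(Add(-40431, Mul(3, 9)), -1)) = Mul(Add(30522, Add(145, -428)), Pow(Add(-40431, 27), -1)) = Mul(Add(30522, -283), Pow(-40404, -1)) = Mul(30239, Rational(-1, 40404)) = Rational(-30239, 40404)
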